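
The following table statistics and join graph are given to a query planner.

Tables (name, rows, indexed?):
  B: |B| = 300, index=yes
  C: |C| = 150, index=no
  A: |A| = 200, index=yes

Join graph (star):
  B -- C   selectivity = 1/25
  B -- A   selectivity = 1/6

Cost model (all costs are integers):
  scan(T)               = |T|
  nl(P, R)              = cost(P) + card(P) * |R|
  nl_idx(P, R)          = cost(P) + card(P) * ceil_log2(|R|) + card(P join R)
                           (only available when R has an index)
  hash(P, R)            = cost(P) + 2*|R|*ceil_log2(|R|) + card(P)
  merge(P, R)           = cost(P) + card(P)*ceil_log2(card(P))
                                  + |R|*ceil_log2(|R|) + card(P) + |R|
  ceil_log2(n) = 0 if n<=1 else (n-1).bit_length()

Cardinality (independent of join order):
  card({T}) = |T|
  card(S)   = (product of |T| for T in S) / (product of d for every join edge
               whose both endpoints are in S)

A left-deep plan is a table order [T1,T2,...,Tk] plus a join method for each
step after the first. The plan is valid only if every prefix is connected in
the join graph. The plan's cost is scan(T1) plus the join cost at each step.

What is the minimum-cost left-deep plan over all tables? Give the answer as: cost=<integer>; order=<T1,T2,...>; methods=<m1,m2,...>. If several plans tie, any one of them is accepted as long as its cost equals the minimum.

Selinger DP (subsets sized 1..n):
  {B}: scan cost=300, card=300
  {C}: scan cost=150, card=150
  {A}: scan cost=200, card=200
  {BC}: card=1800; try (C,hash)→3000, (B,nl_idx)→3300, (B,merge)→4500, (C,merge)→4650, (B,hash)→5700, (B,nl)→45150 …(+1); best=3000 via (C,hash)
  {AB}: card=10000; try (A,hash)→3800, (B,merge)→5000, (A,merge)→5100, (B,hash)→5800, (B,nl_idx)→12000, (A,nl_idx)→12700 …(+2); best=3800 via (A,hash)
  {ABC}: card=60000; try (A,hash)→8000, (C,hash)→16200, (A,merge)→26400, (A,nl_idx)→77400, (C,merge)→155150, (A,nl)→363000 …(+1); best=8000 via (A,hash)

cost=8000; order=B,C,A; methods=hash,hash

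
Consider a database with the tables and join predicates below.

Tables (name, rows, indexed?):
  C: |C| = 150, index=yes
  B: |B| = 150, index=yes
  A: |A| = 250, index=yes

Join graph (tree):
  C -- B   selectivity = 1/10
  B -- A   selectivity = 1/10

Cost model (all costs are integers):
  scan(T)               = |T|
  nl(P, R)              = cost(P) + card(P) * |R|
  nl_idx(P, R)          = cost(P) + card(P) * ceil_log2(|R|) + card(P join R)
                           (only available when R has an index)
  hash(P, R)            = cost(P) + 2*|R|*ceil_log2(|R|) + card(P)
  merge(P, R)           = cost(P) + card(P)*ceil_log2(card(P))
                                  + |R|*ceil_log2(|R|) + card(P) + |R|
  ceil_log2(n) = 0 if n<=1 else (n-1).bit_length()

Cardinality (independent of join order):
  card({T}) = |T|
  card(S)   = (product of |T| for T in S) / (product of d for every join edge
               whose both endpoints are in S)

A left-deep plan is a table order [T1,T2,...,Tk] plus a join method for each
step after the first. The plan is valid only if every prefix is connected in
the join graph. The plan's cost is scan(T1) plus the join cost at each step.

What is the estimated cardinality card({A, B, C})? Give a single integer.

Tables in S: A(250), B(150), C(150)
Edges inside S: C-B(d=10), B-A(d=10)
numerator = 250 * 150 * 150 = 5625000
denominator = 10 * 10 = 100
card(S) = 5625000 / 100 = 56250

56250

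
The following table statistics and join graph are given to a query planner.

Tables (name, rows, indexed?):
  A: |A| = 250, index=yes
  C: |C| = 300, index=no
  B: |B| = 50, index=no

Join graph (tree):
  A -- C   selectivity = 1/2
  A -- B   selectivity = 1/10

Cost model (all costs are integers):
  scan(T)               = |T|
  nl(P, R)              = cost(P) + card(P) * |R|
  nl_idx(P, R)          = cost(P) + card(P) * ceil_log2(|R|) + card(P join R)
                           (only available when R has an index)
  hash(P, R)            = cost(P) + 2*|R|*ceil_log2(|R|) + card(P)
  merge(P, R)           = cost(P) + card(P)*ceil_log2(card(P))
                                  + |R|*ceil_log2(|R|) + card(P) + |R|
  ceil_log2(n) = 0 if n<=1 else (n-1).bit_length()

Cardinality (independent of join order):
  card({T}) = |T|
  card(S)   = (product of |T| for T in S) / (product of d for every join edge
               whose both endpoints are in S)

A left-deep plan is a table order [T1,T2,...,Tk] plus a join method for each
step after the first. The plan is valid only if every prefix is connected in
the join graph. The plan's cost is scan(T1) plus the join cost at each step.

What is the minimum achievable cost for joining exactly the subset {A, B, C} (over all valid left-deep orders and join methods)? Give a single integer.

Selinger DP over subsets of {A,B,C}:
  {A}: scan cost=250, card=250
  {C}: scan cost=300, card=300
  {B}: scan cost=50, card=50
  {AC}: card=37500; try (A,hash)→4600, (C,merge)→5500, (A,merge)→5550, (C,hash)→5900, (A,nl_idx)→40200, (C,nl)→75250 …(+1); best=4600 via (A,hash)
  {AB}: card=1250; try (B,hash)→1100, (A,nl_idx)→1700, (A,merge)→2650, (B,merge)→2850, (A,hash)→4100, (A,nl)→12550 …(+1); best=1100 via (B,hash)
  {ABC}: card=187500; try (C,hash)→7750, (C,merge)→19100, (B,hash)→42700, (C,nl)→376100, (B,merge)→642450, (B,nl)→1879600; best=7750 via (C,hash)

7750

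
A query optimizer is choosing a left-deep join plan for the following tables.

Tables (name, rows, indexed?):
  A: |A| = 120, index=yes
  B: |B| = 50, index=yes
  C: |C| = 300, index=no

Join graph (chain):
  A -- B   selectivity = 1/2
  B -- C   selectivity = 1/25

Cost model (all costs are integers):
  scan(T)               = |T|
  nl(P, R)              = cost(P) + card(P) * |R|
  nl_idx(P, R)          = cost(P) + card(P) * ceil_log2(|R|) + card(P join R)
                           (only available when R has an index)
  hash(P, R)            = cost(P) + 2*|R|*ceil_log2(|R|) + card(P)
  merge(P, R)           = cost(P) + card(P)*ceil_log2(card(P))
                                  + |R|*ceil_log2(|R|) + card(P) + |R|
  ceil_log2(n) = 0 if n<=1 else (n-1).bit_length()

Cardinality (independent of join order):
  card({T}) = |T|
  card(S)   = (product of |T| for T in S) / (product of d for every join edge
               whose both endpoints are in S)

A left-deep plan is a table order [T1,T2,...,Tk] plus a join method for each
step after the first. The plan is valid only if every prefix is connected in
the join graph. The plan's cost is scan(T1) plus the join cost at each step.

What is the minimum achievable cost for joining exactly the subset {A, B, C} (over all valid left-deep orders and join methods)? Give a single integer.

3480

Selinger DP over subsets of {A,B,C}:
  {A}: scan cost=120, card=120
  {B}: scan cost=50, card=50
  {C}: scan cost=300, card=300
  {AB}: card=3000; try (B,hash)→840, (A,merge)→1360, (B,merge)→1430, (A,hash)→1780, (A,nl_idx)→3400, (B,nl_idx)→3840 …(+2); best=840 via (B,hash)
  {BC}: card=600; try (B,hash)→1200, (B,nl_idx)→2700, (C,merge)→3400, (B,merge)→3650, (C,hash)→5500, (C,nl)→15050 …(+1); best=1200 via (B,hash)
  {ABC}: card=36000; try (A,hash)→3480, (A,merge)→8760, (C,hash)→9240, (A,nl_idx)→41400, (C,merge)→42840, (A,nl)→73200 …(+1); best=3480 via (A,hash)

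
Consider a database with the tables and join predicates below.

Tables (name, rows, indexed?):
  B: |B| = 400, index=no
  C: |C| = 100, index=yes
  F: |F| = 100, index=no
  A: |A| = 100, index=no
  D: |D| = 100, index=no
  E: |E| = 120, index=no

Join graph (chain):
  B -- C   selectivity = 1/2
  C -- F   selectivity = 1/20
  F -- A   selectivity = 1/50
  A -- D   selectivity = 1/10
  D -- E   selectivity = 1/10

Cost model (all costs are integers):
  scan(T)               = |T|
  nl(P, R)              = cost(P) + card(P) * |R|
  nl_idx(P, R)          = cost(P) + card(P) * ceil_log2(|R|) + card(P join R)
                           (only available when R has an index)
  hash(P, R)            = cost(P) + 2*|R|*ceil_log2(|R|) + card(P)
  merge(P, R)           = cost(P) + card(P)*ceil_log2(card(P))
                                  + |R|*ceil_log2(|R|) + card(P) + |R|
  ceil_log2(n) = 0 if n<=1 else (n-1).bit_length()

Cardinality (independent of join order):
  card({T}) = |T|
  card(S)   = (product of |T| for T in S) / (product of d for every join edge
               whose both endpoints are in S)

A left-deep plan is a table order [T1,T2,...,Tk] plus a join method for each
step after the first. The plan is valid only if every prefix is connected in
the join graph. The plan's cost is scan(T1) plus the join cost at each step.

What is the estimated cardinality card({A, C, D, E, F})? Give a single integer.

120000

Tables in S: A(100), C(100), D(100), E(120), F(100)
Edges inside S: C-F(d=20), F-A(d=50), A-D(d=10), D-E(d=10)
numerator = 100 * 100 * 100 * 120 * 100 = 12000000000
denominator = 20 * 50 * 10 * 10 = 100000
card(S) = 12000000000 / 100000 = 120000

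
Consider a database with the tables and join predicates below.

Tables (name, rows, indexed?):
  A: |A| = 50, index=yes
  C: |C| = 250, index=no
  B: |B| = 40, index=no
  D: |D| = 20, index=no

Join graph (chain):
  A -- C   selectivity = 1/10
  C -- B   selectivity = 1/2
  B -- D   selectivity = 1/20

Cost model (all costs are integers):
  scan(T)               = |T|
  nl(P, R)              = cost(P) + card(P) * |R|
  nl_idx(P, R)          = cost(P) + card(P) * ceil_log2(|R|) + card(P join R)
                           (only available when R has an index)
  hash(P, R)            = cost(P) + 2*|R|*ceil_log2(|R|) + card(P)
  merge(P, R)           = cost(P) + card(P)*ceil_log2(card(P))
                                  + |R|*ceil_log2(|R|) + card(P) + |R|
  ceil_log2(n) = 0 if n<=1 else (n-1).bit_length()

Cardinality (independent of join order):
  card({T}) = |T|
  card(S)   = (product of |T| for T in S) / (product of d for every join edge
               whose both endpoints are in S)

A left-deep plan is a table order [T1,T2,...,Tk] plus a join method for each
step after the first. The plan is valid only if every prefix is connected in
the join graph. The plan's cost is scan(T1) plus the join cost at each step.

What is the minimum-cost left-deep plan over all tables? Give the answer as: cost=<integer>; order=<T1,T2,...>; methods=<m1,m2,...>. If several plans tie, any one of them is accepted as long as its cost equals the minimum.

Selinger DP (subsets sized 1..n):
  {A}: scan cost=50, card=50
  {C}: scan cost=250, card=250
  {B}: scan cost=40, card=40
  {D}: scan cost=20, card=20
  {AC}: card=1250; try (A,hash)→1100, (C,merge)→2650, (A,merge)→2850, (A,nl_idx)→3000, (C,hash)→4100, (C,nl)→12550 …(+1); best=1100 via (A,hash)
  {BC}: card=5000; try (B,hash)→980, (C,merge)→2570, (B,merge)→2780, (C,hash)→4080, (C,nl)→10040, (B,nl)→10250; best=980 via (B,hash)
  {BD}: card=40; try (D,hash)→280, (B,merge)→420, (D,merge)→440, (B,hash)→520, (B,nl)→820, (D,nl)→840; best=280 via (D,hash)
  {ABC}: card=25000; try (B,hash)→2830, (A,hash)→6580, (B,merge)→16380, (B,nl)→51100, (A,nl_idx)→55980, (A,merge)→71330 …(+1); best=2830 via (B,hash)
  {BCD}: card=5000; try (C,merge)→2810, (C,hash)→4320, (D,hash)→6180, (C,nl)→10280, (D,merge)→71100, (D,nl)→100980; best=2810 via (C,merge)
  {ABCD}: card=25000; try (A,hash)→8410, (D,hash)→28030, (A,nl_idx)→57810, (A,merge)→73160, (A,nl)→252810, (D,merge)→402950 …(+1); best=8410 via (A,hash)

cost=8410; order=B,D,C,A; methods=hash,merge,hash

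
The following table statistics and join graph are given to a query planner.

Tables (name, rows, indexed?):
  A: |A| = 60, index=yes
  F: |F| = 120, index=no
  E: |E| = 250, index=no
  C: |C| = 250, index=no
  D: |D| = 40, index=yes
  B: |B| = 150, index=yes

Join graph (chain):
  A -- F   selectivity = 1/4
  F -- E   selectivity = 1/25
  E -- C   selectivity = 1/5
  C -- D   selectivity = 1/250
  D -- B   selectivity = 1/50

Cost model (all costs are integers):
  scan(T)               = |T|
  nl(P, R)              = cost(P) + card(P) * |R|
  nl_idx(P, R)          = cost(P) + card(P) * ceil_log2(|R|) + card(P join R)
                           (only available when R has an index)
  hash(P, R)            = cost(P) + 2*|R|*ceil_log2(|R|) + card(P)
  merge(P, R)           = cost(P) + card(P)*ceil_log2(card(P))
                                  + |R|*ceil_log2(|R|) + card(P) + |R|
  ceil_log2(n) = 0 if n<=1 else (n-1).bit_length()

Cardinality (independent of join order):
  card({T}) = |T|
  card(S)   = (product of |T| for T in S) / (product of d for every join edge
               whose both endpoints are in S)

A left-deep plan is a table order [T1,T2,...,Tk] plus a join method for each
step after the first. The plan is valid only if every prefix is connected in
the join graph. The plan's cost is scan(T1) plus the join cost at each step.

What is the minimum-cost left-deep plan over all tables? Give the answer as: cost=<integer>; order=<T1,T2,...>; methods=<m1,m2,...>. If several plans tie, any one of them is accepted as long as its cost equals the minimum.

Selinger DP (subsets sized 1..n):
  {A}: scan cost=60, card=60
  {F}: scan cost=120, card=120
  {E}: scan cost=250, card=250
  {C}: scan cost=250, card=250
  {D}: scan cost=40, card=40
  {B}: scan cost=150, card=150
  {AF}: card=1800; try (A,hash)→960, (F,merge)→1440, (A,merge)→1500, (F,hash)→1800, (A,nl_idx)→2640, (F,nl)→7260 …(+1); best=960 via (A,hash)
  {EF}: card=1200; try (F,hash)→2180, (E,merge)→3330, (F,merge)→3460, (E,hash)→4240, (E,nl)→30120, (F,nl)→30250; best=2180 via (F,hash)
  {CE}: card=12500; try (E,hash)→4500, (C,hash)→4500, (E,merge)→4750, (C,merge)→4750, (E,nl)→62750, (C,nl)→62750; best=4500 via (E,hash)
  {CD}: card=40; try (D,hash)→980, (D,nl_idx)→1790, (C,merge)→2570, (D,merge)→2780, (C,hash)→4080, (C,nl)→10040 …(+1); best=980 via (D,hash)
  {BD}: card=120; try (B,nl_idx)→480, (D,hash)→780, (D,nl_idx)→1170, (B,merge)→1670, (D,merge)→1780, (B,hash)→2480 …(+2); best=480 via (B,nl_idx)
  {AEF}: card=18000; try (A,hash)→4100, (E,hash)→6760, (A,merge)→17000, (E,merge)→24810, (A,nl_idx)→27380, (A,nl)→74180 …(+1); best=4100 via (A,hash)
  {CEF}: card=60000; try (C,hash)→7380, (F,hash)→18680, (C,merge)→18830, (F,merge)→192960, (C,nl)→302180, (F,nl)→1504500; best=7380 via (C,hash)
  {CDE}: card=2000; try (E,merge)→3510, (E,hash)→5020, (E,nl)→10980, (D,hash)→17480, (D,nl_idx)→81500, (D,merge)→192280 …(+1); best=3510 via (E,merge)
  {BCD}: card=120; try (B,nl_idx)→1420, (B,merge)→2610, (B,hash)→3420, (C,merge)→3690, (C,hash)→4600, (B,nl)→6980 …(+1); best=1420 via (B,nl_idx)
  {ACEF}: card=900000; try (C,hash)→26100, (A,hash)→68100, (C,merge)→294350, (A,merge)→1027800, (A,nl_idx)→1267380, (A,nl)→3607380 …(+1); best=26100 via (C,hash)
  {CDEF}: card=9600; try (F,hash)→7190, (F,merge)→28470, (D,hash)→67860, (F,nl)→243510, (D,nl_idx)→376980, (D,merge)→1027660 …(+1); best=7190 via (F,hash)
  {BCDE}: card=6000; try (E,merge)→4630, (E,hash)→5540, (B,hash)→7910, (B,nl_idx)→25510, (B,merge)→28860, (E,nl)→31420 …(+1); best=4630 via (E,merge)
  {ACDEF}: card=144000; try (A,hash)→17510, (A,merge)→151610, (A,nl_idx)→208790, (A,nl)→583190, (D,hash)→926580, (D,nl_idx)→5570100 …(+2); best=17510 via (A,hash)
  {BCDEF}: card=28800; try (F,hash)→12310, (B,hash)→19190, (F,merge)→89590, (B,nl_idx)→112790, (B,merge)→152540, (F,nl)→724630 …(+1); best=12310 via (F,hash)
  {ABCDEF}: card=432000; try (A,hash)→41830, (B,hash)→163910, (A,merge)→473530, (A,nl_idx)→617110, (B,nl_idx)→1601510, (A,nl)→1740310 …(+2); best=41830 via (A,hash)

cost=41830; order=C,D,B,E,F,A; methods=hash,nl_idx,merge,hash,hash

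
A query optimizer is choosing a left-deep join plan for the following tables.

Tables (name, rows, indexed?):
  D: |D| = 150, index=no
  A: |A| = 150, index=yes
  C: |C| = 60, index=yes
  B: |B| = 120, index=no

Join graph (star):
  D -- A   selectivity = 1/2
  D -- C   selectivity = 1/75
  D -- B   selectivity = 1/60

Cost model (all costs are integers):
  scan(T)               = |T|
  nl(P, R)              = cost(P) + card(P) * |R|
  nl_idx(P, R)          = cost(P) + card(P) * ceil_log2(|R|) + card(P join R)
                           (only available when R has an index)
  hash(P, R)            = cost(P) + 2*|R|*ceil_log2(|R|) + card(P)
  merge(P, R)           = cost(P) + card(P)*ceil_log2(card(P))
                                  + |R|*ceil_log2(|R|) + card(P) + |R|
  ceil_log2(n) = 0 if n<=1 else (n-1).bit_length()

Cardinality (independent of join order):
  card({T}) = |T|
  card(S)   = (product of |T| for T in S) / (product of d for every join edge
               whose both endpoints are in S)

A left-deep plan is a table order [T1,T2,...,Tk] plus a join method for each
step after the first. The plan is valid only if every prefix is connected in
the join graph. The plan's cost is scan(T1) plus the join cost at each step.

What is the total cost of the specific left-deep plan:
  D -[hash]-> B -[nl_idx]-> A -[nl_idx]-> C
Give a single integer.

step 1: scan D: cost=150, card=150
step 2: join B via hash
    card(P join B) = 150*120/(60) = 300
    cost = 150 + 2*120*7 + 150 = 1980
step 3: join A via nl_idx
    card(P join A) = 300*150/(2) = 22500
    cost = 1980 + 300*8 + 22500 = 26880
step 4: join C via nl_idx
    card(P join C) = 22500*60/(75) = 18000
    cost = 26880 + 22500*6 + 18000 = 179880

179880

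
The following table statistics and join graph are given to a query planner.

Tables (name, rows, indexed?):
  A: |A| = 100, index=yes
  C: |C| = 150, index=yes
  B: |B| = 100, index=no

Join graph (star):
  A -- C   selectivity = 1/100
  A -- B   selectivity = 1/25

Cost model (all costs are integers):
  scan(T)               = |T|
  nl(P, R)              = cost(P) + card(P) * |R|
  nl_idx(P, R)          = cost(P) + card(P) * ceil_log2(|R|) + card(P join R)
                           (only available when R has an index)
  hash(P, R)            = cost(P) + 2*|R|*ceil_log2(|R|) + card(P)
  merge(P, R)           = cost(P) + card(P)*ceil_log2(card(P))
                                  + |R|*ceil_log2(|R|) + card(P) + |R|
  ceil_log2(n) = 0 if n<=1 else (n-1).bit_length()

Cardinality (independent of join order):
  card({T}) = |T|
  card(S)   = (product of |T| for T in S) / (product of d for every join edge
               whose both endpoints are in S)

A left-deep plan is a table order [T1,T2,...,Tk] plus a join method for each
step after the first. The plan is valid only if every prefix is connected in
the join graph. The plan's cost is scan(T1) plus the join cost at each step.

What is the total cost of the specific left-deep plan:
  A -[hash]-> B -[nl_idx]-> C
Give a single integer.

step 1: scan A: cost=100, card=100
step 2: join B via hash
    card(P join B) = 100*100/(25) = 400
    cost = 100 + 2*100*7 + 100 = 1600
step 3: join C via nl_idx
    card(P join C) = 400*150/(100) = 600
    cost = 1600 + 400*8 + 600 = 5400

5400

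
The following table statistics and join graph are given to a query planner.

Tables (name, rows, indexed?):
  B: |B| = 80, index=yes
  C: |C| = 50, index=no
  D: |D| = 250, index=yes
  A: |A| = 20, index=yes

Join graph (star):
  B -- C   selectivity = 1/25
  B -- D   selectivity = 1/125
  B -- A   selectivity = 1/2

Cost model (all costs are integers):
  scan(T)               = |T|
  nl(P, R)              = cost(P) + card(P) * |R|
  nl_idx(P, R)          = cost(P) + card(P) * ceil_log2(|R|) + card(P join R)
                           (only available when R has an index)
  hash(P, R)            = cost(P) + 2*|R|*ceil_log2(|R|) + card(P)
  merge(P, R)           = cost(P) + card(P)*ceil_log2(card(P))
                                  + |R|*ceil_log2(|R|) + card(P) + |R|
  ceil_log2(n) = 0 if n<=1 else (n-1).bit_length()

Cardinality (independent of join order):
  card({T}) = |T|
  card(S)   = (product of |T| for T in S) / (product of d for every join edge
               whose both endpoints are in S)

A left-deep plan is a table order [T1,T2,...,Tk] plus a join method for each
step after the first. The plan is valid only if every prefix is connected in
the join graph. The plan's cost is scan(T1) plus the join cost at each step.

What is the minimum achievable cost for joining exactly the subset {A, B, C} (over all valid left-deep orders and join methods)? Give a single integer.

Selinger DP over subsets of {A,B,C}:
  {B}: scan cost=80, card=80
  {C}: scan cost=50, card=50
  {A}: scan cost=20, card=20
  {BC}: card=160; try (B,nl_idx)→560, (C,hash)→760, (B,merge)→1040, (C,merge)→1070, (B,hash)→1220, (B,nl)→4050 …(+1); best=560 via (B,nl_idx)
  {AB}: card=800; try (A,hash)→360, (B,merge)→780, (A,merge)→840, (B,nl_idx)→960, (B,hash)→1160, (A,nl_idx)→1280 …(+2); best=360 via (A,hash)
  {ABC}: card=1600; try (A,hash)→920, (C,hash)→1760, (A,merge)→2120, (A,nl_idx)→2960, (A,nl)→3760, (C,merge)→9510 …(+1); best=920 via (A,hash)

920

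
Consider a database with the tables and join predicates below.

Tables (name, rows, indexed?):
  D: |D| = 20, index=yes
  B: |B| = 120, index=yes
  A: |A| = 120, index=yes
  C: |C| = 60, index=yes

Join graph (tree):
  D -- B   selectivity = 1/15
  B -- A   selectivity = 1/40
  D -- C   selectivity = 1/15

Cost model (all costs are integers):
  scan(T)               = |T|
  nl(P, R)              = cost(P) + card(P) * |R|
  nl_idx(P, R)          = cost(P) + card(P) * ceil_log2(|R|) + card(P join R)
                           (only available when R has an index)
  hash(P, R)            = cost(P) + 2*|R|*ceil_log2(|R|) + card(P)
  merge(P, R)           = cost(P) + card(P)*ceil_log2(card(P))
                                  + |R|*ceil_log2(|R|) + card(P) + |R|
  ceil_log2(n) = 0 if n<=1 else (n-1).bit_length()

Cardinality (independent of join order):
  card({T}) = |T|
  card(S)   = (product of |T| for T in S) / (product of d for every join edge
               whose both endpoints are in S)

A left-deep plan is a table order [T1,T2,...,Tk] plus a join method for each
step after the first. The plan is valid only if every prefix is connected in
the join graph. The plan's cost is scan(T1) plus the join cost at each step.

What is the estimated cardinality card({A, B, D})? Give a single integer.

Tables in S: A(120), B(120), D(20)
Edges inside S: D-B(d=15), B-A(d=40)
numerator = 120 * 120 * 20 = 288000
denominator = 15 * 40 = 600
card(S) = 288000 / 600 = 480

480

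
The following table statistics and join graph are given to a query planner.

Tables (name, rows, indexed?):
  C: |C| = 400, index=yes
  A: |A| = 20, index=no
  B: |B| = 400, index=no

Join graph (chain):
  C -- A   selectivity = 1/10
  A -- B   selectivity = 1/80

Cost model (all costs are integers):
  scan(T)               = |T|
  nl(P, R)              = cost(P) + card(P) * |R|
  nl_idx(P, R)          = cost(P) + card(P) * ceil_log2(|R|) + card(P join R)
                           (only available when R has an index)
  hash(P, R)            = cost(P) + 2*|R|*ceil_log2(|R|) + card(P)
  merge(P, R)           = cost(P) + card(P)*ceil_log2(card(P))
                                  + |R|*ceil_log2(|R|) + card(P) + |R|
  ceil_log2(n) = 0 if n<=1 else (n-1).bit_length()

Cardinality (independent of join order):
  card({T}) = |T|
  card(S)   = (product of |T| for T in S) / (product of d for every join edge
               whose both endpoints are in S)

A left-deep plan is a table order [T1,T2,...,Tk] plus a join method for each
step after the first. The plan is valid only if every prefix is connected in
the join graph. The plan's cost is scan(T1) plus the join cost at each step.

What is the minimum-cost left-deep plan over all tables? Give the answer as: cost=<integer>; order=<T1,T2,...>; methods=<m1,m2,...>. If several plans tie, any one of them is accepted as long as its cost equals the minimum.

Selinger DP (subsets sized 1..n):
  {C}: scan cost=400, card=400
  {A}: scan cost=20, card=20
  {B}: scan cost=400, card=400
  {AC}: card=800; try (C,nl_idx)→1000, (A,hash)→1000, (C,merge)→4140, (A,merge)→4520, (C,hash)→7240, (C,nl)→8020 …(+1); best=1000 via (C,nl_idx)
  {AB}: card=100; try (A,hash)→1000, (B,merge)→4140, (A,merge)→4520, (B,hash)→7240, (B,nl)→8020, (A,nl)→8400; best=1000 via (A,hash)
  {ABC}: card=4000; try (C,merge)→5800, (C,nl_idx)→5900, (C,hash)→8300, (B,hash)→9000, (B,merge)→13800, (C,nl)→41000 …(+1); best=5800 via (C,merge)

cost=5800; order=B,A,C; methods=hash,merge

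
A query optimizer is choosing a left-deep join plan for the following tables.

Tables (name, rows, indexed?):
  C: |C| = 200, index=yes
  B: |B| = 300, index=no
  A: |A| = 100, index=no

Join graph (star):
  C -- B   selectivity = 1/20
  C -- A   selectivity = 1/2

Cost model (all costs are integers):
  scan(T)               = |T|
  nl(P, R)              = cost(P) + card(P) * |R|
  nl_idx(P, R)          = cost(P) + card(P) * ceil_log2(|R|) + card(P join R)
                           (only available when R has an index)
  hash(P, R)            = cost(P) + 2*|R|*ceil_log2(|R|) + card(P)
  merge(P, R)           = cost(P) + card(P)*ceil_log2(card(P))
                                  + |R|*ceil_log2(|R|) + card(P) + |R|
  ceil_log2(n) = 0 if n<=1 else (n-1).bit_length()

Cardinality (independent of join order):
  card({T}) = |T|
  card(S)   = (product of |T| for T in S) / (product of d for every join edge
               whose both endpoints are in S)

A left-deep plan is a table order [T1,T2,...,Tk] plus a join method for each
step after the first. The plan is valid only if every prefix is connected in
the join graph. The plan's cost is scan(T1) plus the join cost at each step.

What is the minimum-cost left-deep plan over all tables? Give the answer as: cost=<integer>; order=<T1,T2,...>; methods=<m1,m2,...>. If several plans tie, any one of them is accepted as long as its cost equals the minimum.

Selinger DP (subsets sized 1..n):
  {C}: scan cost=200, card=200
  {B}: scan cost=300, card=300
  {A}: scan cost=100, card=100
  {BC}: card=3000; try (C,hash)→3800, (B,merge)→5000, (C,merge)→5100, (C,nl_idx)→5700, (B,hash)→5800, (B,nl)→60200 …(+1); best=3800 via (C,hash)
  {AC}: card=10000; try (A,hash)→1800, (C,merge)→2700, (A,merge)→2800, (C,hash)→3400, (C,nl_idx)→10900, (C,nl)→20100 …(+1); best=1800 via (A,hash)
  {ABC}: card=150000; try (A,hash)→8200, (B,hash)→17200, (A,merge)→43600, (B,merge)→154800, (A,nl)→303800, (B,nl)→3001800; best=8200 via (A,hash)

cost=8200; order=B,C,A; methods=hash,hash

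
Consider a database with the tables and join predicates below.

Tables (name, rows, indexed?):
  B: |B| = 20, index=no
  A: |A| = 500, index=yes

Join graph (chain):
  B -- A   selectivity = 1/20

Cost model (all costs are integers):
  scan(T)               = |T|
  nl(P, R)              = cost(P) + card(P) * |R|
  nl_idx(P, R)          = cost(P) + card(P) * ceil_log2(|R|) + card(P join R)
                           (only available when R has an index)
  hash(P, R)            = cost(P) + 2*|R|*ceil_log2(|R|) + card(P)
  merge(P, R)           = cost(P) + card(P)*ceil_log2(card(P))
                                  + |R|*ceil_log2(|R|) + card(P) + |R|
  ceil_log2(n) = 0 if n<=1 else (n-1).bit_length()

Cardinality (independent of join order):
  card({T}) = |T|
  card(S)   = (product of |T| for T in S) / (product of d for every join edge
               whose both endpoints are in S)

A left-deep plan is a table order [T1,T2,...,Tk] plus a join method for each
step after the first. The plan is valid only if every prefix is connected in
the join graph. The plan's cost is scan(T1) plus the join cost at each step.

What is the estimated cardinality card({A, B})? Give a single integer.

500

Tables in S: A(500), B(20)
Edges inside S: B-A(d=20)
numerator = 500 * 20 = 10000
denominator = 20 = 20
card(S) = 10000 / 20 = 500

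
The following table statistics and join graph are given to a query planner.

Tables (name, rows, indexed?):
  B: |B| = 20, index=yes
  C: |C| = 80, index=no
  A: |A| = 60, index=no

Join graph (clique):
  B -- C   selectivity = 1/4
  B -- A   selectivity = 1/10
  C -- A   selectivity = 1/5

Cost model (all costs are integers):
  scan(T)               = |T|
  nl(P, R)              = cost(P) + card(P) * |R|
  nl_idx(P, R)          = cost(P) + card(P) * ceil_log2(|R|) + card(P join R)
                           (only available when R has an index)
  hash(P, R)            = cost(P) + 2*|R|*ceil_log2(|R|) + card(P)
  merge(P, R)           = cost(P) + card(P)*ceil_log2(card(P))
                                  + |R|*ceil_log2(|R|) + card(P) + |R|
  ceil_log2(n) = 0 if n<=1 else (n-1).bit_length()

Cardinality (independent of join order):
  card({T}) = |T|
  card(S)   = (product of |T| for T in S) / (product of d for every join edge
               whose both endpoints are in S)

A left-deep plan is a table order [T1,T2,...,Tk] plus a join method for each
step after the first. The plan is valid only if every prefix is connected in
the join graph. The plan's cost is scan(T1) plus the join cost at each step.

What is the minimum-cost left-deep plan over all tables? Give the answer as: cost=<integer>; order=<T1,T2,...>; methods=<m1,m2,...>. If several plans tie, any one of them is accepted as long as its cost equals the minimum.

Selinger DP (subsets sized 1..n):
  {B}: scan cost=20, card=20
  {C}: scan cost=80, card=80
  {A}: scan cost=60, card=60
  {BC}: card=400; try (B,hash)→360, (C,merge)→780, (B,merge)→840, (B,nl_idx)→880, (C,hash)→1160, (C,nl)→1620 …(+1); best=360 via (B,hash)
  {AB}: card=120; try (B,hash)→320, (B,nl_idx)→480, (A,merge)→560, (B,merge)→600, (A,hash)→760, (A,nl)→1220 …(+1); best=320 via (B,hash)
  {AC}: card=960; try (A,hash)→880, (C,merge)→1120, (A,merge)→1140, (C,hash)→1240, (C,nl)→4860, (A,nl)→4880; best=880 via (A,hash)
  {ABC}: card=480; try (A,hash)→1480, (C,hash)→1560, (C,merge)→1920, (B,hash)→2040, (A,merge)→4780, (B,nl_idx)→6160 …(+4); best=1480 via (A,hash)

cost=1480; order=C,B,A; methods=hash,hash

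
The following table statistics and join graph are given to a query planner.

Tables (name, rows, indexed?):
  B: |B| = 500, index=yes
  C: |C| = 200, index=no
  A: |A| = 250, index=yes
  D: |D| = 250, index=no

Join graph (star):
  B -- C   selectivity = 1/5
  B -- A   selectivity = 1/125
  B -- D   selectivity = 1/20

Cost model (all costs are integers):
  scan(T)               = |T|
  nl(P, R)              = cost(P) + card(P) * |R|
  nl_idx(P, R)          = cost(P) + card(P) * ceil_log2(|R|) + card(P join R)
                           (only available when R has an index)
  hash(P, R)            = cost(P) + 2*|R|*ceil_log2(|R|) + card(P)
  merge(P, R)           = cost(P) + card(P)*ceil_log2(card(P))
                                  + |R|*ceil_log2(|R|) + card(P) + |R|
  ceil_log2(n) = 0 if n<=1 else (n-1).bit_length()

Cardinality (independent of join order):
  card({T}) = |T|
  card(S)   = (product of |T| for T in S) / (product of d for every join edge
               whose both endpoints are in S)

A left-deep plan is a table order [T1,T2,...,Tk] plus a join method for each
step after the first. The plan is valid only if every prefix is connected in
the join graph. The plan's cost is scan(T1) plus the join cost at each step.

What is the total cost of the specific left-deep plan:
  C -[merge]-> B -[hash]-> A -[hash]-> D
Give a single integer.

step 1: scan C: cost=200, card=200
step 2: join B via merge
    card(P join B) = 200*500/(5) = 20000
    cost = 200 + 200*8 + 500*9 + 200 + 500 = 7000
step 3: join A via hash
    card(P join A) = 20000*250/(125) = 40000
    cost = 7000 + 2*250*8 + 20000 = 31000
step 4: join D via hash
    card(P join D) = 40000*250/(20) = 500000
    cost = 31000 + 2*250*8 + 40000 = 75000

75000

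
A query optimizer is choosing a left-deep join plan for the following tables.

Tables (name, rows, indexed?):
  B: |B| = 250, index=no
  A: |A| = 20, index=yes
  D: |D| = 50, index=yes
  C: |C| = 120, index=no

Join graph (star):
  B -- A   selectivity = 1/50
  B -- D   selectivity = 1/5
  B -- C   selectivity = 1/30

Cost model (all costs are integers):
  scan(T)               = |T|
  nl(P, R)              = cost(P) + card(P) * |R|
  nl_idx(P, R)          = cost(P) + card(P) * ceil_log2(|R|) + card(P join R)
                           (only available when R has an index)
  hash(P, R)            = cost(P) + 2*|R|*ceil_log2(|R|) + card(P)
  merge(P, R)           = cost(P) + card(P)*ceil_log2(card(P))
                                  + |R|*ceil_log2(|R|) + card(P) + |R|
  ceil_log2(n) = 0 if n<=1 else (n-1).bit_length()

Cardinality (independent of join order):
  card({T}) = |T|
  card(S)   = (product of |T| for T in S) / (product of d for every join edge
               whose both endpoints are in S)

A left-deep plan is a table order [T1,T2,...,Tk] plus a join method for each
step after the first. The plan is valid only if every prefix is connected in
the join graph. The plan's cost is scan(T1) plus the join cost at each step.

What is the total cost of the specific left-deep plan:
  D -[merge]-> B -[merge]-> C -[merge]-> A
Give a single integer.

186230

step 1: scan D: cost=50, card=50
step 2: join B via merge
    card(P join B) = 50*250/(5) = 2500
    cost = 50 + 50*6 + 250*8 + 50 + 250 = 2650
step 3: join C via merge
    card(P join C) = 2500*120/(30) = 10000
    cost = 2650 + 2500*12 + 120*7 + 2500 + 120 = 36110
step 4: join A via merge
    card(P join A) = 10000*20/(50) = 4000
    cost = 36110 + 10000*14 + 20*5 + 10000 + 20 = 186230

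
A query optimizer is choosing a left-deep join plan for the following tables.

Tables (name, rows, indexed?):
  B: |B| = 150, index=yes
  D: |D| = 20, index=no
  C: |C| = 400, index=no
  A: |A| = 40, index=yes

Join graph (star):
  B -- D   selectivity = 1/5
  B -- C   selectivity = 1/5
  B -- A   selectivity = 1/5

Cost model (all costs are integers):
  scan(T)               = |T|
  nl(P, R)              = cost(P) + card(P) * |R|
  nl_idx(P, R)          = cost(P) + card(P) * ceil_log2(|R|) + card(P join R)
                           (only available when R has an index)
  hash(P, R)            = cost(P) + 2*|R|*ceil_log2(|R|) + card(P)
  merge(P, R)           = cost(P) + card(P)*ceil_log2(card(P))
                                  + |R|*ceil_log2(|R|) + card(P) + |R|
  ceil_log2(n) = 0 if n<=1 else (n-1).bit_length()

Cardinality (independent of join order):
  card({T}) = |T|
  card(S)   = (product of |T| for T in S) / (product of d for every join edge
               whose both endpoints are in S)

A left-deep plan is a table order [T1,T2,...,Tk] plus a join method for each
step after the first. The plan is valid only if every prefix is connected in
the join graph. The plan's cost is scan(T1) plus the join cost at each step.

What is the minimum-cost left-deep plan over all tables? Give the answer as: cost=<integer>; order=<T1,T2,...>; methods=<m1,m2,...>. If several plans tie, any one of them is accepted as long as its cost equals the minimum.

cost=13580; order=B,D,A,C; methods=hash,hash,hash

Selinger DP (subsets sized 1..n):
  {B}: scan cost=150, card=150
  {D}: scan cost=20, card=20
  {C}: scan cost=400, card=400
  {A}: scan cost=40, card=40
  {BD}: card=600; try (D,hash)→500, (B,nl_idx)→780, (B,merge)→1490, (D,merge)→1620, (B,hash)→2440, (B,nl)→3020 …(+1); best=500 via (D,hash)
  {BC}: card=12000; try (B,hash)→3200, (C,merge)→5500, (B,merge)→5750, (C,hash)→7500, (B,nl_idx)→15600, (C,nl)→60150 …(+1); best=3200 via (B,hash)
  {AB}: card=1200; try (A,hash)→780, (B,nl_idx)→1560, (B,merge)→1670, (A,merge)→1780, (A,nl_idx)→2250, (B,hash)→2480 …(+2); best=780 via (A,hash)
  {BCD}: card=48000; try (C,hash)→8300, (C,merge)→11100, (D,hash)→15400, (D,merge)→183320, (C,nl)→240500, (D,nl)→243200; best=8300 via (C,hash)
  {ABD}: card=4800; try (A,hash)→1580, (D,hash)→2180, (A,merge)→7380, (A,nl_idx)→8900, (D,merge)→15300, (A,nl)→24500 …(+1); best=1580 via (A,hash)
  {ABC}: card=96000; try (C,hash)→9180, (A,hash)→15680, (C,merge)→19180, (A,nl_idx)→171200, (A,merge)→183480, (C,nl)→480780 …(+1); best=9180 via (C,hash)
  {ABCD}: card=384000; try (C,hash)→13580, (A,hash)→56780, (C,merge)→72780, (D,hash)→105380, (A,nl_idx)→680300, (A,merge)→824580 …(+4); best=13580 via (C,hash)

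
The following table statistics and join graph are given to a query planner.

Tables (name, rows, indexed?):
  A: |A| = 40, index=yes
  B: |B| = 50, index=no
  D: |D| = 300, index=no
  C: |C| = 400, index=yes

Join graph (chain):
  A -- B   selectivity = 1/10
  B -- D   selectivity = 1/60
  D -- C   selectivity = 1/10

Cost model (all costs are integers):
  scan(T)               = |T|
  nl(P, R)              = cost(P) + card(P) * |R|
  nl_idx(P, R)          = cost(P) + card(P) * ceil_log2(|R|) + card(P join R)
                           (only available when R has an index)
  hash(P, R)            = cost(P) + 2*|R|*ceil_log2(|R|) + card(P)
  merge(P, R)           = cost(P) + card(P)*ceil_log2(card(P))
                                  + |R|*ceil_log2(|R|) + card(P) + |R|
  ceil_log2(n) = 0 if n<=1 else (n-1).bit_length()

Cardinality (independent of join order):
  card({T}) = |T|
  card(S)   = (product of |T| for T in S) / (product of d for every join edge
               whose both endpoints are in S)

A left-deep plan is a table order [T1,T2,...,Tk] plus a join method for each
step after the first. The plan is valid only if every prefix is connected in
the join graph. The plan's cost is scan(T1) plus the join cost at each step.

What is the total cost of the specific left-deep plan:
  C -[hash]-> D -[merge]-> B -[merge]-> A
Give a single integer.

336830

step 1: scan C: cost=400, card=400
step 2: join D via hash
    card(P join D) = 400*300/(10) = 12000
    cost = 400 + 2*300*9 + 400 = 6200
step 3: join B via merge
    card(P join B) = 12000*50/(60) = 10000
    cost = 6200 + 12000*14 + 50*6 + 12000 + 50 = 186550
step 4: join A via merge
    card(P join A) = 10000*40/(10) = 40000
    cost = 186550 + 10000*14 + 40*6 + 10000 + 40 = 336830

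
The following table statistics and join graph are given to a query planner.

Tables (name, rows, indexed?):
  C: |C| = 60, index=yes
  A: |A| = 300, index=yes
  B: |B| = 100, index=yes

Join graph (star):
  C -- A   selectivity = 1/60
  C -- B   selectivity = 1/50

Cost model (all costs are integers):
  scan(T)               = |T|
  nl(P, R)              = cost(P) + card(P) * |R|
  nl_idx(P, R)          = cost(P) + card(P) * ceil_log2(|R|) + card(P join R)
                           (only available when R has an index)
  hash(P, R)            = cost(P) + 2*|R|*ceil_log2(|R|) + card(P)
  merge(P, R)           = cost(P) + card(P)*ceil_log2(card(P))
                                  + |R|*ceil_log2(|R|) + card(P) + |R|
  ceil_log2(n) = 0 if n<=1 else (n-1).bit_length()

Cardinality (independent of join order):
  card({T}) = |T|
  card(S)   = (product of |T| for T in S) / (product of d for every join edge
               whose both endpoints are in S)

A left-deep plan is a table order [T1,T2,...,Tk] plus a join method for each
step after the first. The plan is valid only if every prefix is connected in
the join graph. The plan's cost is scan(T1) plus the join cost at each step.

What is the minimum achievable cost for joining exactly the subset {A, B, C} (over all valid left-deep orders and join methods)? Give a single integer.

2280

Selinger DP over subsets of {A,B,C}:
  {C}: scan cost=60, card=60
  {A}: scan cost=300, card=300
  {B}: scan cost=100, card=100
  {AC}: card=300; try (A,nl_idx)→900, (C,hash)→1320, (C,nl_idx)→2400, (A,merge)→3480, (C,merge)→3720, (A,hash)→5520 …(+2); best=900 via (A,nl_idx)
  {BC}: card=120; try (B,nl_idx)→600, (C,nl_idx)→820, (C,hash)→920, (B,merge)→1280, (C,merge)→1320, (B,hash)→1520 …(+2); best=600 via (B,nl_idx)
  {ABC}: card=600; try (A,nl_idx)→2280, (B,hash)→2600, (B,nl_idx)→3600, (A,merge)→4560, (B,merge)→4700, (A,hash)→6120 …(+2); best=2280 via (A,nl_idx)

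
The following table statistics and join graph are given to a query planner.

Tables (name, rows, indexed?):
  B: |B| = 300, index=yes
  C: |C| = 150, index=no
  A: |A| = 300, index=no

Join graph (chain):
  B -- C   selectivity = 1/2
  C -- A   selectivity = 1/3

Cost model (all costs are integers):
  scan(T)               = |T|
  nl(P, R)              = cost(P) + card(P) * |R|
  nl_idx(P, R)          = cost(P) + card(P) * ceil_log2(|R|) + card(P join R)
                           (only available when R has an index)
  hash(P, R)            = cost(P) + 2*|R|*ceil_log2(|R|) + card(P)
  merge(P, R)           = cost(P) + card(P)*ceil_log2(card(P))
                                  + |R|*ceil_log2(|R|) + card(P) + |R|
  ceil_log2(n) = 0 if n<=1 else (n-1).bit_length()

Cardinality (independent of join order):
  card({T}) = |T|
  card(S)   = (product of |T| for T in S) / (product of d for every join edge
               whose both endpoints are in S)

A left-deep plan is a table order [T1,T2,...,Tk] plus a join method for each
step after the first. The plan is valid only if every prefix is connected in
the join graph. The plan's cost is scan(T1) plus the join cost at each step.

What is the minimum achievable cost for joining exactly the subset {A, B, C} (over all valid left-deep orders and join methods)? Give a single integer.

23400

Selinger DP over subsets of {A,B,C}:
  {B}: scan cost=300, card=300
  {C}: scan cost=150, card=150
  {A}: scan cost=300, card=300
  {BC}: card=22500; try (C,hash)→3000, (B,merge)→4500, (C,merge)→4650, (B,hash)→5700, (B,nl_idx)→24000, (B,nl)→45150 …(+1); best=3000 via (C,hash)
  {AC}: card=15000; try (C,hash)→3000, (A,merge)→4500, (C,merge)→4650, (A,hash)→5700, (A,nl)→45150, (C,nl)→45300; best=3000 via (C,hash)
  {ABC}: card=2250000; try (B,hash)→23400, (A,hash)→30900, (B,merge)→231000, (A,merge)→366000, (B,nl_idx)→2388000, (B,nl)→4503000 …(+1); best=23400 via (B,hash)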